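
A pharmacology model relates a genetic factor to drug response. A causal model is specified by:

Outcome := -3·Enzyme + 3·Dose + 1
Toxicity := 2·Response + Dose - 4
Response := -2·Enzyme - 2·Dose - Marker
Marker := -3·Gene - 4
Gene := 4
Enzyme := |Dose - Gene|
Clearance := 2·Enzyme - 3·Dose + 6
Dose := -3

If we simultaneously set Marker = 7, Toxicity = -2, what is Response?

Setting Marker = 7, Toxicity = -2 by intervention discards those variables' equations.
Enzyme = |Dose - Gene|  [with Dose=-3, Gene=4]  = 7
Response = -2·Enzyme - 2·Dose - Marker  [with Enzyme=7, Dose=-3, Marker=7]  = -15

-15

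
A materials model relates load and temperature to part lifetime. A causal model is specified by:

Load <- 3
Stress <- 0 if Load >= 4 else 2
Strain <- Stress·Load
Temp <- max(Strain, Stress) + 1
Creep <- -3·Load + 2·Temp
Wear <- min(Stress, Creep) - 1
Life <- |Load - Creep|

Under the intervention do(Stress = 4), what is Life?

14

Under do(Stress=4), the mechanism Stress <- 0 if Load >= 4 else 2 is discarded; Stress is fixed at 4.
Strain = Stress·Load  [with Stress=4, Load=3]  = 12
Temp = max(Strain, Stress) + 1  [with Strain=12, Stress=4]  = 13
Creep = -3·Load + 2·Temp  [with Load=3, Temp=13]  = 17
Life = |Load - Creep|  [with Load=3, Creep=17]  = 14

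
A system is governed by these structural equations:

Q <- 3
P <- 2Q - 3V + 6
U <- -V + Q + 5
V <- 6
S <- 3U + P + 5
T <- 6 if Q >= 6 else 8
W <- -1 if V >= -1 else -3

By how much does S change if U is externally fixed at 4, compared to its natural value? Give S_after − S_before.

The intervention breaks the incoming arrows to U: U <- -V + Q + 5 no longer applies, and U = 4.
P = 2Q - 3V + 6  [with Q=3, V=6]  = -6
S = 3U + P + 5  [with U=4, P=-6]  = 11
Without intervention: U = -V + Q + 5  [with V=6, Q=3]  = 2; P = 2Q - 3V + 6  [with Q=3, V=6]  = -6; S = 3U + P + 5  [with U=2, P=-6]  = 5.
Change = 11 − 5 = 6.

6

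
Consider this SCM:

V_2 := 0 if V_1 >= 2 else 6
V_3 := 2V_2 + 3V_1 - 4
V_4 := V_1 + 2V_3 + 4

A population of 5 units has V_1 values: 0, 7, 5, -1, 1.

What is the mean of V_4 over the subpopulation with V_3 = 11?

29

Observing V_3=11 restricts to units where V_3's equation naturally yields 11: V_1 ∈ {5, 1}. In that subpopulation V_4 = 31, 27, mean 29.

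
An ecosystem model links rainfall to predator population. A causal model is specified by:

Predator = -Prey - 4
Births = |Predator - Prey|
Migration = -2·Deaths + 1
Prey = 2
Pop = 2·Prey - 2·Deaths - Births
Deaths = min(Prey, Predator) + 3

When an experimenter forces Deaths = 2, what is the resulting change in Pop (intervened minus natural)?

Under do(Deaths=2), the mechanism Deaths = min(Prey, Predator) + 3 is discarded; Deaths is fixed at 2.
Predator = -Prey - 4  [with Prey=2]  = -6
Births = |Predator - Prey|  [with Predator=-6, Prey=2]  = 8
Pop = 2·Prey - 2·Deaths - Births  [with Prey=2, Deaths=2, Births=8]  = -8
Without intervention: Predator = -Prey - 4  [with Prey=2]  = -6; Births = |Predator - Prey|  [with Predator=-6, Prey=2]  = 8; Deaths = min(Prey, Predator) + 3  [with Prey=2, Predator=-6]  = -3; Pop = 2·Prey - 2·Deaths - Births  [with Prey=2, Deaths=-3, Births=8]  = 2.
Change = -8 − 2 = -10.

-10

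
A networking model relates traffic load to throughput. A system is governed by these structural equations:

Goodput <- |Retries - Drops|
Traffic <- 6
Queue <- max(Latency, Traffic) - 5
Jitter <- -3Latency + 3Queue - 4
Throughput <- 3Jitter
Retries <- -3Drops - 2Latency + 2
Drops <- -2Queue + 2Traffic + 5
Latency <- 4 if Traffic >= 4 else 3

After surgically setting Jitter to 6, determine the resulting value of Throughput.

18

Intervening sets Jitter = 6 and removes its equation (Jitter <- -3Latency + 3Queue - 4).
Throughput = 3Jitter  [with Jitter=6]  = 18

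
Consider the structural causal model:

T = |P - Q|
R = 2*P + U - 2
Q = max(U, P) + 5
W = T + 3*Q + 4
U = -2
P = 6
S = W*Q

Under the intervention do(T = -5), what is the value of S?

The intervention breaks the incoming arrows to T: T = |P - Q| no longer applies, and T = -5.
Q = max(U, P) + 5  [with U=-2, P=6]  = 11
W = T + 3*Q + 4  [with T=-5, Q=11]  = 32
S = W*Q  [with W=32, Q=11]  = 352

352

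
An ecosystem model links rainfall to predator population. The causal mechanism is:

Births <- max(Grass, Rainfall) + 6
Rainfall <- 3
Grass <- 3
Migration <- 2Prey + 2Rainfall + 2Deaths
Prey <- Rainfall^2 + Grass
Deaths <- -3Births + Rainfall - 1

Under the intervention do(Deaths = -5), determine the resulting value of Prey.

do(Deaths=-5) replaces the equation Deaths <- -3Births + Rainfall - 1 with the constant Deaths = -5.
Prey is not downstream of the intervention, so its value is determined by the original equations.
Prey = Rainfall^2 + Grass  [with Rainfall=3, Grass=3]  = 12

12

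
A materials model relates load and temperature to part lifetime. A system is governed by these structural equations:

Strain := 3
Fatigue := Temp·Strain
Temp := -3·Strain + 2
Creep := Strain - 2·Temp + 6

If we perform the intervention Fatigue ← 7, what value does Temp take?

-7

The intervention breaks the incoming arrows to Fatigue: Fatigue := Temp·Strain no longer applies, and Fatigue = 7.
Since Temp is not a descendant of the intervened variable, it is unaffected.
Temp = -3·Strain + 2  [with Strain=3]  = -7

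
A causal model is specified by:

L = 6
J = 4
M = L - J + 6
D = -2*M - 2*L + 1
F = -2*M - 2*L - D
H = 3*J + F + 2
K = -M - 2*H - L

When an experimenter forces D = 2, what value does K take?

The intervention breaks the incoming arrows to D: D = -2*M - 2*L + 1 no longer applies, and D = 2.
M = L - J + 6  [with L=6, J=4]  = 8
F = -2*M - 2*L - D  [with M=8, L=6, D=2]  = -30
H = 3*J + F + 2  [with J=4, F=-30]  = -16
K = -M - 2*H - L  [with M=8, H=-16, L=6]  = 18

18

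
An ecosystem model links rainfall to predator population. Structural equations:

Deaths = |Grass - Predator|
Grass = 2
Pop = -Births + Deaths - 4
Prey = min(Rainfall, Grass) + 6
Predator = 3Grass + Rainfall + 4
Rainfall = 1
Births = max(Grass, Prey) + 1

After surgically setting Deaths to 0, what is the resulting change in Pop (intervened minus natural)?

Intervening sets Deaths = 0 and removes its equation (Deaths = |Grass - Predator|).
Prey = min(Rainfall, Grass) + 6  [with Rainfall=1, Grass=2]  = 7
Births = max(Grass, Prey) + 1  [with Grass=2, Prey=7]  = 8
Pop = -Births + Deaths - 4  [with Births=8, Deaths=0]  = -12
Without intervention: Prey = min(Rainfall, Grass) + 6  [with Rainfall=1, Grass=2]  = 7; Predator = 3Grass + Rainfall + 4  [with Grass=2, Rainfall=1]  = 11; Births = max(Grass, Prey) + 1  [with Grass=2, Prey=7]  = 8; Deaths = |Grass - Predator|  [with Grass=2, Predator=11]  = 9; Pop = -Births + Deaths - 4  [with Births=8, Deaths=9]  = -3.
Change = -12 − (-3) = -9.

-9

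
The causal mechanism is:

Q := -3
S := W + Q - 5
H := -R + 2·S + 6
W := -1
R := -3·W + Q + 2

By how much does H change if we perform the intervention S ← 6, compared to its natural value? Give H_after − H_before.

30

do(S=6) replaces the equation S := W + Q - 5 with the constant S = 6.
R = -3·W + Q + 2  [with W=-1, Q=-3]  = 2
H = -R + 2·S + 6  [with R=2, S=6]  = 16
Without intervention: S = W + Q - 5  [with W=-1, Q=-3]  = -9; R = -3·W + Q + 2  [with W=-1, Q=-3]  = 2; H = -R + 2·S + 6  [with R=2, S=-9]  = -14.
Change = 16 − (-14) = 30.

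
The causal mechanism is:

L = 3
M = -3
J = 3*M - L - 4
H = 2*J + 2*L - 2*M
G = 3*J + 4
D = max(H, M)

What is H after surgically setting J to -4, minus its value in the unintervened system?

The intervention breaks the incoming arrows to J: J = 3*M - L - 4 no longer applies, and J = -4.
H = 2*J + 2*L - 2*M  [with J=-4, L=3, M=-3]  = 4
Without intervention: J = 3*M - L - 4  [with M=-3, L=3]  = -16; H = 2*J + 2*L - 2*M  [with J=-16, L=3, M=-3]  = -20.
Change = 4 − (-20) = 24.

24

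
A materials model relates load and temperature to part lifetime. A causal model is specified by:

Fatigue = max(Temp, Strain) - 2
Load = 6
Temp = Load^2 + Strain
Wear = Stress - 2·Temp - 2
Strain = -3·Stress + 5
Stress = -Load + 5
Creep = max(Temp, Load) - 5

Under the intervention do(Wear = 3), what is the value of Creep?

39

do(Wear=3) replaces the equation Wear = Stress - 2·Temp - 2 with the constant Wear = 3.
Since Creep is not a descendant of the intervened variable, it is unaffected.
Stress = -Load + 5  [with Load=6]  = -1
Strain = -3·Stress + 5  [with Stress=-1]  = 8
Temp = Load^2 + Strain  [with Load=6, Strain=8]  = 44
Creep = max(Temp, Load) - 5  [with Temp=44, Load=6]  = 39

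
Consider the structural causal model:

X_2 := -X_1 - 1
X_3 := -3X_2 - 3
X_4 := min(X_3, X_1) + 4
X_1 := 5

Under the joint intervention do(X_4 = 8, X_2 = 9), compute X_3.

-30

Setting X_4 = 8, X_2 = 9 by intervention discards those variables' equations.
X_3 = -3X_2 - 3  [with X_2=9]  = -30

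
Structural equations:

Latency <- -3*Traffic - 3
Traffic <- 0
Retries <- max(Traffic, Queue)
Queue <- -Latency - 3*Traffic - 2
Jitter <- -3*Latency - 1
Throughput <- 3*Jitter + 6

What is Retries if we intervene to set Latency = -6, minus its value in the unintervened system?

3

Under do(Latency=-6), the mechanism Latency <- -3*Traffic - 3 is discarded; Latency is fixed at -6.
Queue = -Latency - 3*Traffic - 2  [with Latency=-6, Traffic=0]  = 4
Retries = max(Traffic, Queue)  [with Traffic=0, Queue=4]  = 4
Without intervention: Latency = -3*Traffic - 3  [with Traffic=0]  = -3; Queue = -Latency - 3*Traffic - 2  [with Latency=-3, Traffic=0]  = 1; Retries = max(Traffic, Queue)  [with Traffic=0, Queue=1]  = 1.
Change = 4 − 1 = 3.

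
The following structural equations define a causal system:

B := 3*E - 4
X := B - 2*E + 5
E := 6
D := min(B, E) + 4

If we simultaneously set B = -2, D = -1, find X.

-9

The joint intervention fixes B = -2, D = -1, removing each variable's own equation.
X = B - 2*E + 5  [with B=-2, E=6]  = -9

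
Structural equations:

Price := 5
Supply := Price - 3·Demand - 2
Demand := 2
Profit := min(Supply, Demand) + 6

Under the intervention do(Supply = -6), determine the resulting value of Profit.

0

The intervention breaks the incoming arrows to Supply: Supply := Price - 3·Demand - 2 no longer applies, and Supply = -6.
Profit = min(Supply, Demand) + 6  [with Supply=-6, Demand=2]  = 0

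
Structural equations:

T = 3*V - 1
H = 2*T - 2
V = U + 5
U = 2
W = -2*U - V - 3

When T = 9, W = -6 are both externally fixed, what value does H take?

The joint intervention fixes T = 9, W = -6, removing each variable's own equation.
H = 2*T - 2  [with T=9]  = 16

16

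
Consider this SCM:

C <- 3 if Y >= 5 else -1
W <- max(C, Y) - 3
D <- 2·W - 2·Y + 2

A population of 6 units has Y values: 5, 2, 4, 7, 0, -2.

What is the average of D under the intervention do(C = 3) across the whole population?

Every unit gets C=3 under the intervention. D values become -4, -2, -4, -4, 2, 6; E[D|do(C=3)] = -1.

-1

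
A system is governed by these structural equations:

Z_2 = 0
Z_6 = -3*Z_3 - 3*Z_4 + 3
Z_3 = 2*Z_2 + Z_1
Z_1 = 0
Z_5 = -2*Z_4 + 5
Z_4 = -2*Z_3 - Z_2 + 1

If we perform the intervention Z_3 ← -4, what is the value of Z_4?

9

The intervention breaks the incoming arrows to Z_3: Z_3 = 2*Z_2 + Z_1 no longer applies, and Z_3 = -4.
Z_4 = -2*Z_3 - Z_2 + 1  [with Z_3=-4, Z_2=0]  = 9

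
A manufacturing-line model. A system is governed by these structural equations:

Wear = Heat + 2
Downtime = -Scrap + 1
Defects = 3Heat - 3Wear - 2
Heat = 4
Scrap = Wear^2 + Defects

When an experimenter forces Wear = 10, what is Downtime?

do(Wear=10) replaces the equation Wear = Heat + 2 with the constant Wear = 10.
Defects = 3Heat - 3Wear - 2  [with Heat=4, Wear=10]  = -20
Scrap = Wear^2 + Defects  [with Wear=10, Defects=-20]  = 80
Downtime = -Scrap + 1  [with Scrap=80]  = -79

-79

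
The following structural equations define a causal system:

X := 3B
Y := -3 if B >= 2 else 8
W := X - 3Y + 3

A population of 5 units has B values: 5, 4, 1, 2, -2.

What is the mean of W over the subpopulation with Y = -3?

Conditioning on Y=-3 selects the 3 unit(s) with B ∈ {5, 4, 2}. Their W values: 27, 24, 18. Mean = 23.

23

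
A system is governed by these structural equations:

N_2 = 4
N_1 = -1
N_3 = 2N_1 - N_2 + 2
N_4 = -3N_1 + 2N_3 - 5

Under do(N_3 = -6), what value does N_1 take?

-1

Under do(N_3=-6), the mechanism N_3 = 2N_1 - N_2 + 2 is discarded; N_3 is fixed at -6.
N_1 is not downstream of the intervention, so its value is determined by the original equations.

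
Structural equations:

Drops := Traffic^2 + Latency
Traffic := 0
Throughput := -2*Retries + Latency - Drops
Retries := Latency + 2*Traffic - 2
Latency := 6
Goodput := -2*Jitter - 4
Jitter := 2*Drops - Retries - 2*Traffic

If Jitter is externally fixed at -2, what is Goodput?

Under do(Jitter=-2), the mechanism Jitter := 2*Drops - Retries - 2*Traffic is discarded; Jitter is fixed at -2.
Goodput = -2*Jitter - 4  [with Jitter=-2]  = 0

0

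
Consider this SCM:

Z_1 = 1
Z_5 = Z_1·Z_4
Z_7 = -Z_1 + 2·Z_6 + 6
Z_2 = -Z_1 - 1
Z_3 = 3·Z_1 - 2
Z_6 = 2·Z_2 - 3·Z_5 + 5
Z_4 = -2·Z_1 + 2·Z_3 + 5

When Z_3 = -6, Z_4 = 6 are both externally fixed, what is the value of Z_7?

Under do(Z_3 = -6, Z_4 = 6), each intervened variable's structural equation is replaced by its fixed value.
Z_2 = -Z_1 - 1  [with Z_1=1]  = -2
Z_5 = Z_1·Z_4  [with Z_1=1, Z_4=6]  = 6
Z_6 = 2·Z_2 - 3·Z_5 + 5  [with Z_2=-2, Z_5=6]  = -17
Z_7 = -Z_1 + 2·Z_6 + 6  [with Z_1=1, Z_6=-17]  = -29

-29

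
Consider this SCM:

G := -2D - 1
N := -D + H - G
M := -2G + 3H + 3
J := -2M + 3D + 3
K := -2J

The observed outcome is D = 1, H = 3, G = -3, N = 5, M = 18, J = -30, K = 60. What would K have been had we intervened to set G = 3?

The intervention breaks the incoming arrows to G: G := -2D - 1 no longer applies, and G = 3.
M = -2G + 3H + 3  [with G=3, H=3]  = 6
J = -2M + 3D + 3  [with M=6, D=1]  = -6
K = -2J  [with J=-6]  = 12

12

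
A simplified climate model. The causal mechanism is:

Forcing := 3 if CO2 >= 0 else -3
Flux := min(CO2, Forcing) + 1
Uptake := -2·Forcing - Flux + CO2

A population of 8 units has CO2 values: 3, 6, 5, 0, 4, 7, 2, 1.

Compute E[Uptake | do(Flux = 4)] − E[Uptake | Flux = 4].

Every unit gets Flux=4 under the intervention. Uptake values become -7, -4, -5, -10, -6, -3, -8, -9; E[Uptake|do(Flux=4)] = -6.5.
Observing Flux=4 restricts to units where Flux's equation naturally yields 4: CO2 ∈ {3, 6, 5, 4, 7}. In that subpopulation Uptake = -7, -4, -5, -6, -3, mean -5.
Difference = -6.5 − (-5) = -1.5.

-1.5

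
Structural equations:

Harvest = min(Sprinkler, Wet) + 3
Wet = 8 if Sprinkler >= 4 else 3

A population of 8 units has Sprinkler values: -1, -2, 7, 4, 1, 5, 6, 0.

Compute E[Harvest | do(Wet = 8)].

The intervention sets Wet=8 in all 8 units regardless of Sprinkler. Recomputing Harvest per unit gives 2, 1, 10, 7, 4, 8, 9, 3; average 5.5.

5.5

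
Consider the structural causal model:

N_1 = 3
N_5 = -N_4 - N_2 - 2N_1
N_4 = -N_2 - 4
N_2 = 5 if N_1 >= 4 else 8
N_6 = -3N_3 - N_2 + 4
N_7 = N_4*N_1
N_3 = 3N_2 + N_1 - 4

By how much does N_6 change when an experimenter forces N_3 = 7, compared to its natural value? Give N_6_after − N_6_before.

48

The intervention breaks the incoming arrows to N_3: N_3 = 3N_2 + N_1 - 4 no longer applies, and N_3 = 7.
N_2 = 5 if N_1 >= 4 else 8  [with N_1=3]  = 8
N_6 = -3N_3 - N_2 + 4  [with N_3=7, N_2=8]  = -25
Without intervention: N_2 = 5 if N_1 >= 4 else 8  [with N_1=3]  = 8; N_3 = 3N_2 + N_1 - 4  [with N_2=8, N_1=3]  = 23; N_6 = -3N_3 - N_2 + 4  [with N_3=23, N_2=8]  = -73.
Change = -25 − (-73) = 48.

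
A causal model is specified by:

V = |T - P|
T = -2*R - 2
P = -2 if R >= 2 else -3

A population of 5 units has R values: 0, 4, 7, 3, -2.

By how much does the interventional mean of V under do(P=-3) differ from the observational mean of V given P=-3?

do(P=-3) breaks P's dependence on R. With P=-3 fixed, V across the units is 1, 7, 13, 5, 5, mean 6.2.
Conditioning on P=-3 selects the 2 unit(s) with R ∈ {0, -2}. Their V values: 1, 5. Mean = 3.
Difference = 6.2 − 3 = 3.2.

3.2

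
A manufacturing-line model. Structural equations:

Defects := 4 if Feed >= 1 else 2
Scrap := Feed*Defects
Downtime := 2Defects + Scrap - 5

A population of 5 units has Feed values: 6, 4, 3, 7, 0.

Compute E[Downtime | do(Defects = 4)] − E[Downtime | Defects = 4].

Under do(Defects=4), Defects's equation is replaced by Defects=4 for every unit. Per-unit Downtime: 27, 19, 15, 31, 3. Mean = 19.
Conditioning on Defects=4 selects the 4 unit(s) with Feed ∈ {6, 4, 3, 7}. Their Downtime values: 27, 19, 15, 31. Mean = 23.
Difference = 19 − 23 = -4.

-4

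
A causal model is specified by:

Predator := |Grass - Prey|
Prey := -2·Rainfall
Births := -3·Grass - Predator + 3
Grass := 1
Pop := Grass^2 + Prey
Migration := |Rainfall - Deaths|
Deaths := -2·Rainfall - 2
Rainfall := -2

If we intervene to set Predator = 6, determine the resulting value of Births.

Intervening sets Predator = 6 and removes its equation (Predator := |Grass - Prey|).
Births = -3·Grass - Predator + 3  [with Grass=1, Predator=6]  = -6

-6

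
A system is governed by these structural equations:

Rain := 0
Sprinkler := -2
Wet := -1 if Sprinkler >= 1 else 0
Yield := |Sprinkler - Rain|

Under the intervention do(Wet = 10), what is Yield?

2

The intervention breaks the incoming arrows to Wet: Wet := -1 if Sprinkler >= 1 else 0 no longer applies, and Wet = 10.
Yield is not downstream of the intervention, so its value is determined by the original equations.
Yield = |Sprinkler - Rain|  [with Sprinkler=-2, Rain=0]  = 2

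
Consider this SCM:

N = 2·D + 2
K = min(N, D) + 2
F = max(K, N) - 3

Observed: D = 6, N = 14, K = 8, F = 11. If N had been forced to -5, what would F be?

Under do(N=-5), the mechanism N = 2·D + 2 is discarded; N is fixed at -5.
K = min(N, D) + 2  [with N=-5, D=6]  = -3
F = max(K, N) - 3  [with K=-3, N=-5]  = -6

-6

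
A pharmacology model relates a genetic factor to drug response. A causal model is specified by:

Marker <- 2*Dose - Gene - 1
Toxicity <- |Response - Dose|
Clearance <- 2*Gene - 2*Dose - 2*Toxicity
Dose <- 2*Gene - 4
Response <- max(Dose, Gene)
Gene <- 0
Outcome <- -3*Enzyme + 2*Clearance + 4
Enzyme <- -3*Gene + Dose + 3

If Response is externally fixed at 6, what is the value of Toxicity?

10

The intervention breaks the incoming arrows to Response: Response <- max(Dose, Gene) no longer applies, and Response = 6.
Dose = 2*Gene - 4  [with Gene=0]  = -4
Toxicity = |Response - Dose|  [with Response=6, Dose=-4]  = 10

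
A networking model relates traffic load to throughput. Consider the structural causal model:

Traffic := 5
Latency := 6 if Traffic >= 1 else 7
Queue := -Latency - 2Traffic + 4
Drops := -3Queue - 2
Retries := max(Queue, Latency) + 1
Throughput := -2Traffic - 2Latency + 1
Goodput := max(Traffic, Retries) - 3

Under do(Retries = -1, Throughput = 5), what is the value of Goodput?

2

Under do(Retries = -1, Throughput = 5), each intervened variable's structural equation is replaced by its fixed value.
Goodput = max(Traffic, Retries) - 3  [with Traffic=5, Retries=-1]  = 2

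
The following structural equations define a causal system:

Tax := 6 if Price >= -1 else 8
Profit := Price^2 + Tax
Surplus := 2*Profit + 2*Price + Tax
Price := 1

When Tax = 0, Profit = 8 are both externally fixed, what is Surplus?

18

Setting Tax = 0, Profit = 8 by intervention discards those variables' equations.
Surplus = 2*Profit + 2*Price + Tax  [with Profit=8, Price=1, Tax=0]  = 18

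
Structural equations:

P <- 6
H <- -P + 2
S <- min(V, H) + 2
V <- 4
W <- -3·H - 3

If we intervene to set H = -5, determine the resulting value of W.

12

do(H=-5) replaces the equation H <- -P + 2 with the constant H = -5.
W = -3·H - 3  [with H=-5]  = 12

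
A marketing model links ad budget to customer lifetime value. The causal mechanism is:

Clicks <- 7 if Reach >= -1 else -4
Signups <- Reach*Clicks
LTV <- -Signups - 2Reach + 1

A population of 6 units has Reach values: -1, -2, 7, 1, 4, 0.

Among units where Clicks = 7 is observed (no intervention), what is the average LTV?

-18.8

Observing Clicks=7 restricts to units where Clicks's equation naturally yields 7: Reach ∈ {-1, 7, 1, 4, 0}. In that subpopulation LTV = 10, -62, -8, -35, 1, mean -18.8.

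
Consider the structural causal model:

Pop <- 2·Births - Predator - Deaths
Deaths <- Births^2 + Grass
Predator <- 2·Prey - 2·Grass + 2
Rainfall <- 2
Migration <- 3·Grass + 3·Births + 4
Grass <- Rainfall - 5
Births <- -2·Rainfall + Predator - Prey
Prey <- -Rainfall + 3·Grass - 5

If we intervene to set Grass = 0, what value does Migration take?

-23

Under do(Grass=0), the mechanism Grass <- Rainfall - 5 is discarded; Grass is fixed at 0.
Prey = -Rainfall + 3·Grass - 5  [with Rainfall=2, Grass=0]  = -7
Predator = 2·Prey - 2·Grass + 2  [with Prey=-7, Grass=0]  = -12
Births = -2·Rainfall + Predator - Prey  [with Rainfall=2, Predator=-12, Prey=-7]  = -9
Migration = 3·Grass + 3·Births + 4  [with Grass=0, Births=-9]  = -23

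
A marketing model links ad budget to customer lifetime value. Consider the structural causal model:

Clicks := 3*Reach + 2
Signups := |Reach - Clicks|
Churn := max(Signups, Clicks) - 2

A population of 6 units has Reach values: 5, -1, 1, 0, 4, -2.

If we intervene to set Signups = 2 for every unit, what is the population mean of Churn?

Every unit gets Signups=2 under the intervention. Churn values become 15, 0, 3, 0, 12, 0; E[Churn|do(Signups=2)] = 5.

5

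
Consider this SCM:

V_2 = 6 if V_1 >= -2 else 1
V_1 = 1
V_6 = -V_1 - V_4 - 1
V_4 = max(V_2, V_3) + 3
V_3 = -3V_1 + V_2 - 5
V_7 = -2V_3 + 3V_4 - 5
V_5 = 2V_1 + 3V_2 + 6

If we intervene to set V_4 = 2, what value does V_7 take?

5

The intervention breaks the incoming arrows to V_4: V_4 = max(V_2, V_3) + 3 no longer applies, and V_4 = 2.
V_2 = 6 if V_1 >= -2 else 1  [with V_1=1]  = 6
V_3 = -3V_1 + V_2 - 5  [with V_1=1, V_2=6]  = -2
V_7 = -2V_3 + 3V_4 - 5  [with V_3=-2, V_4=2]  = 5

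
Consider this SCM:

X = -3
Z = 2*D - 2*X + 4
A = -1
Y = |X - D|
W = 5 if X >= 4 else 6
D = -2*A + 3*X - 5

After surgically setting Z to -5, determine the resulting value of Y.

9

do(Z=-5) replaces the equation Z = 2*D - 2*X + 4 with the constant Z = -5.
No directed path runs from Z to Y, so Y keeps its natural value.
D = -2*A + 3*X - 5  [with A=-1, X=-3]  = -12
Y = |X - D|  [with X=-3, D=-12]  = 9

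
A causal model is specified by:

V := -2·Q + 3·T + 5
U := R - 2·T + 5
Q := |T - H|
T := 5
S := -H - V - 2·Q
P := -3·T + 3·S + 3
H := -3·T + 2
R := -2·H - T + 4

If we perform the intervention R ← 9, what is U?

4

Intervening sets R = 9 and removes its equation (R := -2·H - T + 4).
U = R - 2·T + 5  [with R=9, T=5]  = 4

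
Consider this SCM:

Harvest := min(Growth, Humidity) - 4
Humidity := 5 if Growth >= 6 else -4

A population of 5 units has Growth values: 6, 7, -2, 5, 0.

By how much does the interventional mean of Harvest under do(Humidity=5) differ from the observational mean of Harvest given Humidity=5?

do(Humidity=5) breaks Humidity's dependence on Growth. With Humidity=5 fixed, Harvest across the units is 1, 1, -6, 1, -4, mean -1.4.
Conditioning on Humidity=5 selects the 2 unit(s) with Growth ∈ {6, 7}. Their Harvest values: 1, 1. Mean = 1.
Difference = -1.4 − 1 = -2.4.

-2.4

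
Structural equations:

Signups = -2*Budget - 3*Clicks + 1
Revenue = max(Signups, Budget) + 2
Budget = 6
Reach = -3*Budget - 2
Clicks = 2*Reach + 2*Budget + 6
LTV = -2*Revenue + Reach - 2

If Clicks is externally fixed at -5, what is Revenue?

do(Clicks=-5) replaces the equation Clicks = 2*Reach + 2*Budget + 6 with the constant Clicks = -5.
Signups = -2*Budget - 3*Clicks + 1  [with Budget=6, Clicks=-5]  = 4
Revenue = max(Signups, Budget) + 2  [with Signups=4, Budget=6]  = 8

8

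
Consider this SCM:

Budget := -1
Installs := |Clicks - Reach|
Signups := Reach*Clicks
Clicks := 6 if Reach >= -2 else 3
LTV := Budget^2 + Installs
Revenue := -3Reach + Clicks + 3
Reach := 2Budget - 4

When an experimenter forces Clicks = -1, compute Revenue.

The intervention breaks the incoming arrows to Clicks: Clicks := 6 if Reach >= -2 else 3 no longer applies, and Clicks = -1.
Reach = 2Budget - 4  [with Budget=-1]  = -6
Revenue = -3Reach + Clicks + 3  [with Reach=-6, Clicks=-1]  = 20

20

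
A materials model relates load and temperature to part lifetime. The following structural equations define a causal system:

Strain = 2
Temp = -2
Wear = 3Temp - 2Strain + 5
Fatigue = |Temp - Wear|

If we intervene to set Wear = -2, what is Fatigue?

0

The intervention breaks the incoming arrows to Wear: Wear = 3Temp - 2Strain + 5 no longer applies, and Wear = -2.
Fatigue = |Temp - Wear|  [with Temp=-2, Wear=-2]  = 0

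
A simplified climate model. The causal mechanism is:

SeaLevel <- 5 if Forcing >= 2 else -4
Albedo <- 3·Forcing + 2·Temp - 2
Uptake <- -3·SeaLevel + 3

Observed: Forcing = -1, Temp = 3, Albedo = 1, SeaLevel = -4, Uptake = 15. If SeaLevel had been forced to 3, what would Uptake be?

Intervening sets SeaLevel = 3 and removes its equation (SeaLevel <- 5 if Forcing >= 2 else -4).
Uptake = -3·SeaLevel + 3  [with SeaLevel=3]  = -6

-6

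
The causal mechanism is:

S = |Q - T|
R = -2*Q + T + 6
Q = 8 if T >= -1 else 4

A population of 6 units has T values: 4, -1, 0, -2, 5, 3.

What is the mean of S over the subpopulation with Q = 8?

Observing Q=8 restricts to units where Q's equation naturally yields 8: T ∈ {4, -1, 0, 5, 3}. In that subpopulation S = 4, 9, 8, 3, 5, mean 5.8.

5.8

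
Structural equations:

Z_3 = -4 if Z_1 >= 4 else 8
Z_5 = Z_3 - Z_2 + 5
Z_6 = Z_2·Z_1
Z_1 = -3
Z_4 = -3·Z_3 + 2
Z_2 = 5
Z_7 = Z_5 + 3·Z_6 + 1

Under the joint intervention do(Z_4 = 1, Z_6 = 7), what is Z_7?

30

Setting Z_4 = 1, Z_6 = 7 by intervention discards those variables' equations.
Z_3 = -4 if Z_1 >= 4 else 8  [with Z_1=-3]  = 8
Z_5 = Z_3 - Z_2 + 5  [with Z_3=8, Z_2=5]  = 8
Z_7 = Z_5 + 3·Z_6 + 1  [with Z_5=8, Z_6=7]  = 30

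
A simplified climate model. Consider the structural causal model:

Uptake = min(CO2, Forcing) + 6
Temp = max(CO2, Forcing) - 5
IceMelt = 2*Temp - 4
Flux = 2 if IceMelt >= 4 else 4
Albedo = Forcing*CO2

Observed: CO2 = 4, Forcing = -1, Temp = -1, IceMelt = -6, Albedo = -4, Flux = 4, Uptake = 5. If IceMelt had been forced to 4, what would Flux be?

2

Under do(IceMelt=4), the mechanism IceMelt = 2*Temp - 4 is discarded; IceMelt is fixed at 4.
Flux = 2 if IceMelt >= 4 else 4  [with IceMelt=4]  = 2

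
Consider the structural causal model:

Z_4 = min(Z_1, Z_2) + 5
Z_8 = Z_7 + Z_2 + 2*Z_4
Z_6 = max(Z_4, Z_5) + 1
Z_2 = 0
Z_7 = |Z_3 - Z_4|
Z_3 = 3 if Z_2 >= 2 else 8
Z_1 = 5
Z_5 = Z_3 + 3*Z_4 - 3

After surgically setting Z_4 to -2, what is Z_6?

0

Under do(Z_4=-2), the mechanism Z_4 = min(Z_1, Z_2) + 5 is discarded; Z_4 is fixed at -2.
Z_3 = 3 if Z_2 >= 2 else 8  [with Z_2=0]  = 8
Z_5 = Z_3 + 3*Z_4 - 3  [with Z_3=8, Z_4=-2]  = -1
Z_6 = max(Z_4, Z_5) + 1  [with Z_4=-2, Z_5=-1]  = 0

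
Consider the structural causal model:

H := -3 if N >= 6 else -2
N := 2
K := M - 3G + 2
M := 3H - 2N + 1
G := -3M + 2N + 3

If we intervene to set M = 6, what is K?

do(M=6) replaces the equation M := 3H - 2N + 1 with the constant M = 6.
G = -3M + 2N + 3  [with M=6, N=2]  = -11
K = M - 3G + 2  [with M=6, G=-11]  = 41

41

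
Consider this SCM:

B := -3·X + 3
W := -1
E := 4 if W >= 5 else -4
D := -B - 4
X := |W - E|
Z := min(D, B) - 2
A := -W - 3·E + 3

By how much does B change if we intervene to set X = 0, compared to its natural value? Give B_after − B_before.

9

The intervention breaks the incoming arrows to X: X := |W - E| no longer applies, and X = 0.
B = -3·X + 3  [with X=0]  = 3
Without intervention: E = 4 if W >= 5 else -4  [with W=-1]  = -4; X = |W - E|  [with W=-1, E=-4]  = 3; B = -3·X + 3  [with X=3]  = -6.
Change = 3 − (-6) = 9.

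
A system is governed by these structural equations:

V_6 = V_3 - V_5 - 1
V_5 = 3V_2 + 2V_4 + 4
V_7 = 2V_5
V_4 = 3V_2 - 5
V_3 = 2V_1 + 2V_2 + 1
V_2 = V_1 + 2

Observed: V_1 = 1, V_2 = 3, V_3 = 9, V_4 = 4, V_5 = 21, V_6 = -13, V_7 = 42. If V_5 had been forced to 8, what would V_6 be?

The intervention breaks the incoming arrows to V_5: V_5 = 3V_2 + 2V_4 + 4 no longer applies, and V_5 = 8.
V_2 = V_1 + 2  [with V_1=1]  = 3
V_3 = 2V_1 + 2V_2 + 1  [with V_1=1, V_2=3]  = 9
V_6 = V_3 - V_5 - 1  [with V_3=9, V_5=8]  = 0

0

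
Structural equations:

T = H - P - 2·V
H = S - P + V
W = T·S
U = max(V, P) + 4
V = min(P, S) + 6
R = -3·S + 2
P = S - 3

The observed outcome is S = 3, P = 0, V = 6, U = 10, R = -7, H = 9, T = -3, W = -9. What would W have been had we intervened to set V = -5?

The intervention breaks the incoming arrows to V: V = min(P, S) + 6 no longer applies, and V = -5.
P = S - 3  [with S=3]  = 0
H = S - P + V  [with S=3, P=0, V=-5]  = -2
T = H - P - 2·V  [with H=-2, P=0, V=-5]  = 8
W = T·S  [with T=8, S=3]  = 24

24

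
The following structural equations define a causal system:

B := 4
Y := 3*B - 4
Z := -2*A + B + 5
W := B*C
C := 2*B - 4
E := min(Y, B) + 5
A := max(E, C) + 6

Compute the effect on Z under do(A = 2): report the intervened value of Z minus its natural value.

Intervening sets A = 2 and removes its equation (A := max(E, C) + 6).
Z = -2*A + B + 5  [with A=2, B=4]  = 5
Without intervention: Y = 3*B - 4  [with B=4]  = 8; E = min(Y, B) + 5  [with Y=8, B=4]  = 9; C = 2*B - 4  [with B=4]  = 4; A = max(E, C) + 6  [with E=9, C=4]  = 15; Z = -2*A + B + 5  [with A=15, B=4]  = -21.
Change = 5 − (-21) = 26.

26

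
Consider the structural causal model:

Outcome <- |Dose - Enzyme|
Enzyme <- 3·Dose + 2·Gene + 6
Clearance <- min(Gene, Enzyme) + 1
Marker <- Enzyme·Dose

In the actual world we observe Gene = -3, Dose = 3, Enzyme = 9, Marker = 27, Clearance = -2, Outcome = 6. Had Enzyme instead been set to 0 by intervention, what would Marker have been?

0

The intervention breaks the incoming arrows to Enzyme: Enzyme <- 3·Dose + 2·Gene + 6 no longer applies, and Enzyme = 0.
Marker = Enzyme·Dose  [with Enzyme=0, Dose=3]  = 0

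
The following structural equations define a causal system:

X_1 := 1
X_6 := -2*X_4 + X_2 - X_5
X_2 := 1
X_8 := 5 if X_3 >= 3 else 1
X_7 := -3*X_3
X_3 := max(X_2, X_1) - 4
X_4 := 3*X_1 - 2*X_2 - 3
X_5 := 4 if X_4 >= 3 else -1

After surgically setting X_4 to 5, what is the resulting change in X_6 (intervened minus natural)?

Under do(X_4=5), the mechanism X_4 := 3*X_1 - 2*X_2 - 3 is discarded; X_4 is fixed at 5.
X_5 = 4 if X_4 >= 3 else -1  [with X_4=5]  = 4
X_6 = -2*X_4 + X_2 - X_5  [with X_4=5, X_2=1, X_5=4]  = -13
Without intervention: X_4 = 3*X_1 - 2*X_2 - 3  [with X_1=1, X_2=1]  = -2; X_5 = 4 if X_4 >= 3 else -1  [with X_4=-2]  = -1; X_6 = -2*X_4 + X_2 - X_5  [with X_4=-2, X_2=1, X_5=-1]  = 6.
Change = -13 − 6 = -19.

-19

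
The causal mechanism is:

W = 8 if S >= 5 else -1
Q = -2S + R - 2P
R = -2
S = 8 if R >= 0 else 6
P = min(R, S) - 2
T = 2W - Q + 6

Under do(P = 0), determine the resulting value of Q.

-14

The intervention breaks the incoming arrows to P: P = min(R, S) - 2 no longer applies, and P = 0.
S = 8 if R >= 0 else 6  [with R=-2]  = 6
Q = -2S + R - 2P  [with S=6, R=-2, P=0]  = -14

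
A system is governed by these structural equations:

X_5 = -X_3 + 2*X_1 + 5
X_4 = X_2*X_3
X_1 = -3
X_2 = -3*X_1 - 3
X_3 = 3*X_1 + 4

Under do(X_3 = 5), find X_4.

30

The intervention breaks the incoming arrows to X_3: X_3 = 3*X_1 + 4 no longer applies, and X_3 = 5.
X_2 = -3*X_1 - 3  [with X_1=-3]  = 6
X_4 = X_2*X_3  [with X_2=6, X_3=5]  = 30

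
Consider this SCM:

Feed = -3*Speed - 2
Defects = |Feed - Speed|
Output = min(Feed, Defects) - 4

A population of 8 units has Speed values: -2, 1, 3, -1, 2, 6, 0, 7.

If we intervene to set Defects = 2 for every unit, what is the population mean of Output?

-12.25

Every unit gets Defects=2 under the intervention. Output values become -2, -9, -15, -3, -12, -24, -6, -27; E[Output|do(Defects=2)] = -12.25.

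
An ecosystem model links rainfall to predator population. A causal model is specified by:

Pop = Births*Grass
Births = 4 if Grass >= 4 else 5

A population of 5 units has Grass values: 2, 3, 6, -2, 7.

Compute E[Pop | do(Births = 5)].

16

Every unit gets Births=5 under the intervention. Pop values become 10, 15, 30, -10, 35; E[Pop|do(Births=5)] = 16.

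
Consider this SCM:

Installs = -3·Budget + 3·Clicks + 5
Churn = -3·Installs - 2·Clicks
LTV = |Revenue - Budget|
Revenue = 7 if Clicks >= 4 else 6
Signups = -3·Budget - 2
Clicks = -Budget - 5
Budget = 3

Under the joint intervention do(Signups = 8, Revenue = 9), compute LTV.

Setting Signups = 8, Revenue = 9 by intervention discards those variables' equations.
LTV = |Revenue - Budget|  [with Revenue=9, Budget=3]  = 6

6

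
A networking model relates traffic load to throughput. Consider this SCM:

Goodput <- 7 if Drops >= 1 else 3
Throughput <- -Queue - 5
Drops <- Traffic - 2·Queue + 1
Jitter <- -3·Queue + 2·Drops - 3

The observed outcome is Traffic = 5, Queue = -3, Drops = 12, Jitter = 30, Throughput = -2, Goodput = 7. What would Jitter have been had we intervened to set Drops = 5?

16

The intervention breaks the incoming arrows to Drops: Drops <- Traffic - 2·Queue + 1 no longer applies, and Drops = 5.
Jitter = -3·Queue + 2·Drops - 3  [with Queue=-3, Drops=5]  = 16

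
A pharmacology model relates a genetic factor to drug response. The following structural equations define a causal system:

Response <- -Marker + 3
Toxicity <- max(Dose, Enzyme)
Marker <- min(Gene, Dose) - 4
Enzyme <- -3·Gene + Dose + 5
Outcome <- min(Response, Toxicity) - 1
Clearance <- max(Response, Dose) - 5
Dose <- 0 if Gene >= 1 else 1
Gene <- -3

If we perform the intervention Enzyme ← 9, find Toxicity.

9

The intervention breaks the incoming arrows to Enzyme: Enzyme <- -3·Gene + Dose + 5 no longer applies, and Enzyme = 9.
Dose = 0 if Gene >= 1 else 1  [with Gene=-3]  = 1
Toxicity = max(Dose, Enzyme)  [with Dose=1, Enzyme=9]  = 9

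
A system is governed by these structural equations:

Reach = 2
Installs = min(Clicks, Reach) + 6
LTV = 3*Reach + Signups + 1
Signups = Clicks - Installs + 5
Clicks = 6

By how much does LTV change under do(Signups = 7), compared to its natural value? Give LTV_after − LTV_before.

Intervening sets Signups = 7 and removes its equation (Signups = Clicks - Installs + 5).
LTV = 3*Reach + Signups + 1  [with Reach=2, Signups=7]  = 14
Without intervention: Installs = min(Clicks, Reach) + 6  [with Clicks=6, Reach=2]  = 8; Signups = Clicks - Installs + 5  [with Clicks=6, Installs=8]  = 3; LTV = 3*Reach + Signups + 1  [with Reach=2, Signups=3]  = 10.
Change = 14 − 10 = 4.

4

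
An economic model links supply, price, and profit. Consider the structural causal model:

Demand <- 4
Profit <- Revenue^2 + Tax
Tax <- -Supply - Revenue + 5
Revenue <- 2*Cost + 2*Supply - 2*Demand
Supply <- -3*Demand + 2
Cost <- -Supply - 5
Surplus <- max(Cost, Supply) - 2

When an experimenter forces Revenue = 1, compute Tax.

14

Intervening sets Revenue = 1 and removes its equation (Revenue <- 2*Cost + 2*Supply - 2*Demand).
Supply = -3*Demand + 2  [with Demand=4]  = -10
Tax = -Supply - Revenue + 5  [with Supply=-10, Revenue=1]  = 14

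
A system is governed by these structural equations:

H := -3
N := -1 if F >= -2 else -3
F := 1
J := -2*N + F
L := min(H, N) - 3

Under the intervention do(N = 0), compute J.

do(N=0) replaces the equation N := -1 if F >= -2 else -3 with the constant N = 0.
J = -2*N + F  [with N=0, F=1]  = 1

1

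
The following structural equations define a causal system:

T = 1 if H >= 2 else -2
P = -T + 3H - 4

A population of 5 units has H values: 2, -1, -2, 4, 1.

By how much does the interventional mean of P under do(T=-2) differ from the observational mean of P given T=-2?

4.4

do(T=-2) breaks T's dependence on H. With T=-2 fixed, P across the units is 4, -5, -8, 10, 1, mean 0.4.
E[P|T=-2] averages over only the 3 units with T=-2 (H = -1, -2, 1): P = -5, -8, 1, mean -4.
Difference = 0.4 − (-4) = 4.4.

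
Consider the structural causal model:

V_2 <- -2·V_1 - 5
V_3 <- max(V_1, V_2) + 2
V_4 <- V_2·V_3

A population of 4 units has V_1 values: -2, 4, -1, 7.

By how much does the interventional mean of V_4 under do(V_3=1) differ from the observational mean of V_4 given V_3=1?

-7

Every unit gets V_3=1 under the intervention. V_4 values become -1, -13, -3, -19; E[V_4|do(V_3=1)] = -9.
E[V_4|V_3=1] averages over only the 2 units with V_3=1 (V_1 = -2, -1): V_4 = -1, -3, mean -2.
Difference = -9 − (-2) = -7.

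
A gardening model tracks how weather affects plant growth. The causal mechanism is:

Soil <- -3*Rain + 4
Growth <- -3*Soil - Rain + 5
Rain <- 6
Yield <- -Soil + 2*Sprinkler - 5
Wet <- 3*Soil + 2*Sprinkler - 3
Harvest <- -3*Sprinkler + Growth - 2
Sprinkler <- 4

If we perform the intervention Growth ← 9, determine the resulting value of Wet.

-37

The intervention breaks the incoming arrows to Growth: Growth <- -3*Soil - Rain + 5 no longer applies, and Growth = 9.
Since Wet is not a descendant of the intervened variable, it is unaffected.
Soil = -3*Rain + 4  [with Rain=6]  = -14
Wet = 3*Soil + 2*Sprinkler - 3  [with Soil=-14, Sprinkler=4]  = -37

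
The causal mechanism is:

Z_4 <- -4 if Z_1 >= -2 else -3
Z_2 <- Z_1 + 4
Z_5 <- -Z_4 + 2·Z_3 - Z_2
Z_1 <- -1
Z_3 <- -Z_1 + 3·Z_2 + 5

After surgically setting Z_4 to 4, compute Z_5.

23

Intervening sets Z_4 = 4 and removes its equation (Z_4 <- -4 if Z_1 >= -2 else -3).
Z_2 = Z_1 + 4  [with Z_1=-1]  = 3
Z_3 = -Z_1 + 3·Z_2 + 5  [with Z_1=-1, Z_2=3]  = 15
Z_5 = -Z_4 + 2·Z_3 - Z_2  [with Z_4=4, Z_3=15, Z_2=3]  = 23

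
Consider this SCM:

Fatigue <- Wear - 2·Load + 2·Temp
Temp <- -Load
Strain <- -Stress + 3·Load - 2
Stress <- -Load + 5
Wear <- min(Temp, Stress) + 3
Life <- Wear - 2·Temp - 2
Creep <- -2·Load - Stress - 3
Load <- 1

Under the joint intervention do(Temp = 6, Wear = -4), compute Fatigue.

Setting Temp = 6, Wear = -4 by intervention discards those variables' equations.
Fatigue = Wear - 2·Load + 2·Temp  [with Wear=-4, Load=1, Temp=6]  = 6

6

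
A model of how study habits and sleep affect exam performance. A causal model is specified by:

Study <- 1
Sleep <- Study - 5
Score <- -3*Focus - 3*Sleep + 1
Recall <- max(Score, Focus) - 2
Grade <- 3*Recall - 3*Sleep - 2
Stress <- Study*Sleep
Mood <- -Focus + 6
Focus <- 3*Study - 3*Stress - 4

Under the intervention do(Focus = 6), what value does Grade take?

do(Focus=6) replaces the equation Focus <- 3*Study - 3*Stress - 4 with the constant Focus = 6.
Sleep = Study - 5  [with Study=1]  = -4
Score = -3*Focus - 3*Sleep + 1  [with Focus=6, Sleep=-4]  = -5
Recall = max(Score, Focus) - 2  [with Score=-5, Focus=6]  = 4
Grade = 3*Recall - 3*Sleep - 2  [with Recall=4, Sleep=-4]  = 22

22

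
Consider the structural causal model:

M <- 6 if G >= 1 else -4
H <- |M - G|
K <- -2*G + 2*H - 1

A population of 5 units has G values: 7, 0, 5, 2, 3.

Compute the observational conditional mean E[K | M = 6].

-5

Conditioning on M=6 selects the 4 unit(s) with G ∈ {7, 5, 2, 3}. Their K values: -13, -9, 3, -1. Mean = -5.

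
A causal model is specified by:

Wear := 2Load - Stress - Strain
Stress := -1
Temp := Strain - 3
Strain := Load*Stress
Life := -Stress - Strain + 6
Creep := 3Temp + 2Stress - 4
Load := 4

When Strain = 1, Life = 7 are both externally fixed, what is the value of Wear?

8

Under do(Strain = 1, Life = 7), each intervened variable's structural equation is replaced by its fixed value.
Wear = 2Load - Stress - Strain  [with Load=4, Stress=-1, Strain=1]  = 8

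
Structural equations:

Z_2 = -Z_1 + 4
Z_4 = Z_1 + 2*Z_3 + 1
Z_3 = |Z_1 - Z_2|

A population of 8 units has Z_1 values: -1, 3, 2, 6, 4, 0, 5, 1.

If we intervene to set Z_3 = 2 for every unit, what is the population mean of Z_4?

Every unit gets Z_3=2 under the intervention. Z_4 values become 4, 8, 7, 11, 9, 5, 10, 6; E[Z_4|do(Z_3=2)] = 7.5.

7.5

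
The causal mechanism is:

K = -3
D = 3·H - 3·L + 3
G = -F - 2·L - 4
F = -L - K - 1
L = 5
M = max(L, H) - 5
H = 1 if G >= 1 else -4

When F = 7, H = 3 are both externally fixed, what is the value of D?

Setting F = 7, H = 3 by intervention discards those variables' equations.
D = 3·H - 3·L + 3  [with H=3, L=5]  = -3

-3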